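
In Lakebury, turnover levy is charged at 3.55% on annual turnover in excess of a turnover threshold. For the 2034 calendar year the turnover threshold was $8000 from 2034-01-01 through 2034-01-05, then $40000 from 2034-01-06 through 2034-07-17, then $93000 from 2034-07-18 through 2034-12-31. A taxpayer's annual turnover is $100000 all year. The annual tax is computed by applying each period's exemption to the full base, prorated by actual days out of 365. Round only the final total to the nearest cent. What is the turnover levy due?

$1284.71

2034-01-01 to 2034-01-05: 5 days, exemption $8000 → ($100000 − $8000) × 3.55% × 5/365 = $44.7397
2034-01-06 to 2034-07-17: 193 days, exemption $40000 → ($100000 − $40000) × 3.55% × 193/365 = $1126.2740
2034-07-18 to 2034-12-31: 167 days, exemption $93000 → ($100000 − $93000) × 3.55% × 167/365 = $113.6973
Total = $1284.7110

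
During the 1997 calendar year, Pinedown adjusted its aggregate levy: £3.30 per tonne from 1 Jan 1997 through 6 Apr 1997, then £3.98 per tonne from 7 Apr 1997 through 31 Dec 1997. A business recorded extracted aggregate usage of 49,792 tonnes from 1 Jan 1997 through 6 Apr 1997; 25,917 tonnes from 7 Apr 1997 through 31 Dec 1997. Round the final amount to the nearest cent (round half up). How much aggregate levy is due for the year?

1 Jan – 6 Apr 1997: 49,792 tonnes at £3.30/tonne → £164,313.60
7 Apr – 31 Dec 1997: 25,917 tonnes at £3.98/tonne → £103,149.66

£267,463.26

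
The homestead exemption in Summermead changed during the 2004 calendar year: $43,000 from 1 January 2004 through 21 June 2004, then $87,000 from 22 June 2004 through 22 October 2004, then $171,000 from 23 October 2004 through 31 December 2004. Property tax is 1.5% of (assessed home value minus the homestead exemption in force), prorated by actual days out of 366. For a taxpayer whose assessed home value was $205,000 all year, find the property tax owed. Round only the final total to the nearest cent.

$1,840.98

1 January – 21 June 2004: 173 days, exemption $43,000 → ($205,000 − $43,000) × 1.5% × 173/366 = $1,148.6066
22 June – 22 October 2004: 123 days, exemption $87,000 → ($205,000 − $87,000) × 1.5% × 123/366 = $594.8361
23 October – 31 December 2004: 70 days, exemption $171,000 → ($205,000 − $171,000) × 1.5% × 70/366 = $97.5410
Total = $1,840.9836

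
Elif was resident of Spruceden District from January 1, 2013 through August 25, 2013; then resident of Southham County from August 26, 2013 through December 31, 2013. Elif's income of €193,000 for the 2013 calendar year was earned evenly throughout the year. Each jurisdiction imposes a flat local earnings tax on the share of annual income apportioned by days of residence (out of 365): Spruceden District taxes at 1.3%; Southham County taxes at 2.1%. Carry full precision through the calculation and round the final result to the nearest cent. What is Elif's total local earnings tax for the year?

Spruceden District, January 1 – August 25, 2013: 237 days → €193,000 × 1.3% × 237/365 = €1,629.1315
Southham County, August 26 – December 31, 2013: 128 days → €193,000 × 2.1% × 128/365 = €1,421.3260
Total = €3,050.4575

€3,050.46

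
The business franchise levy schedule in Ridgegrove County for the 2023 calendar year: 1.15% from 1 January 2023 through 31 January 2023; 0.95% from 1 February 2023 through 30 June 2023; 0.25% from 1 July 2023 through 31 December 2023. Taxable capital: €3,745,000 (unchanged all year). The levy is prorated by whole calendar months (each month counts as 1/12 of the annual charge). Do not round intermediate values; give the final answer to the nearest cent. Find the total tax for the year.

€23,094.17

1 January – 31 January 2023: 1 month at 1.15% → €3,745,000 × 1.15% × 1/12 = €3,588.9583
1 February – 30 June 2023: 5 months at 0.95% → €3,745,000 × 0.95% × 5/12 = €14,823.9583
1 July – 31 December 2023: 6 months at 0.25% → €3,745,000 × 0.25% × 6/12 = €4,681.2500
Total = €23,094.1667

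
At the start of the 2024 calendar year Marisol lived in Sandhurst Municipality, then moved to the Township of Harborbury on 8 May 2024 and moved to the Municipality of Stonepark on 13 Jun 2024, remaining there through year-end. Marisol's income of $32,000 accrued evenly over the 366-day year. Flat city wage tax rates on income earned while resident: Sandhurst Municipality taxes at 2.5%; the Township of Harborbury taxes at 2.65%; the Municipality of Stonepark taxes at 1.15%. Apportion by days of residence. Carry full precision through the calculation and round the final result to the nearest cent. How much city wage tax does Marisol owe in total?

$566.30

Sandhurst Municipality, 1 Jan – 7 May 2024: 128 days → $32,000 × 2.5% × 128/366 = $279.7814
The Township of Harborbury, 8 May – 12 Jun 2024: 36 days → $32,000 × 2.65% × 36/366 = $83.4098
The Municipality of Stonepark, 13 Jun – 31 Dec 2024: 202 days → $32,000 × 1.15% × 202/366 = $203.1038
Total = $566.2951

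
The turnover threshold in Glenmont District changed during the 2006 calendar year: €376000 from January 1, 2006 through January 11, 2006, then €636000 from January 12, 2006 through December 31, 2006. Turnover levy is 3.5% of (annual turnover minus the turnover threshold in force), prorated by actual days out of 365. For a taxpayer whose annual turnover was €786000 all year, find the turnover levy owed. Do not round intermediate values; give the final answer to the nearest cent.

January 1 – January 11, 2006: 11 days, exemption €376000 → (€786000 − €376000) × 3.5% × 11/365 = €432.4658
January 12 – December 31, 2006: 354 days, exemption €636000 → (€786000 − €636000) × 3.5% × 354/365 = €5091.7808
Total = €5524.2466

€5524.25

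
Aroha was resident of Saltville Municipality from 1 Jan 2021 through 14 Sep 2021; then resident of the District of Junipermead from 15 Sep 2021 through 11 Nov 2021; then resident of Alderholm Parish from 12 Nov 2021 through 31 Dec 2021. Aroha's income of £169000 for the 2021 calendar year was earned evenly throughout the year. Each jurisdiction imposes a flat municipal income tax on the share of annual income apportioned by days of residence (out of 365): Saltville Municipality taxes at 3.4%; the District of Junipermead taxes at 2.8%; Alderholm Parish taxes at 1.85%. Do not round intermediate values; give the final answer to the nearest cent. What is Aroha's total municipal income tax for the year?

Saltville Municipality, 1 Jan – 14 Sep 2021: 257 days → £169000 × 3.4% × 257/365 = £4045.8137
The District of Junipermead, 15 Sep – 11 Nov 2021: 58 days → £169000 × 2.8% × 58/365 = £751.9342
Alderholm Parish, 12 Nov – 31 Dec 2021: 50 days → £169000 × 1.85% × 50/365 = £428.2877
Total = £5226.0356

£5226.04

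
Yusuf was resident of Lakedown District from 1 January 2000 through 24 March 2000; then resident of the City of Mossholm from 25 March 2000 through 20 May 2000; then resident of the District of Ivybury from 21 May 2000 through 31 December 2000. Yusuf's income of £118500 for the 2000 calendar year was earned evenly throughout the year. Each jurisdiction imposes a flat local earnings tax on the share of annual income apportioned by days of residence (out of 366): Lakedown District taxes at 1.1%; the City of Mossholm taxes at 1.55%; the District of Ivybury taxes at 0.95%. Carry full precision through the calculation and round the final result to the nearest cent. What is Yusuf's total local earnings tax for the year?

£1277.27

Lakedown District, 1 January – 24 March 2000: 84 days → £118500 × 1.1% × 84/366 = £299.1639
The City of Mossholm, 25 March – 20 May 2000: 57 days → £118500 × 1.55% × 57/366 = £286.0512
The District of Ivybury, 21 May – 31 December 2000: 225 days → £118500 × 0.95% × 225/366 = £692.0594
Total = £1277.2746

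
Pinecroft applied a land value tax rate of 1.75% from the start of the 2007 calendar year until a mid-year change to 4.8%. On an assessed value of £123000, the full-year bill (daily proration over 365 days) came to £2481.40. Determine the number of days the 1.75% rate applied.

Let d = days at the first rate; then 365 − d days at the second rate.
£123000 × [1.75%·d + 4.8%·(365−d)] / 365 = £2481.40
Solving gives d = 333, so the new rate took effect on 30 November 2007.

333 days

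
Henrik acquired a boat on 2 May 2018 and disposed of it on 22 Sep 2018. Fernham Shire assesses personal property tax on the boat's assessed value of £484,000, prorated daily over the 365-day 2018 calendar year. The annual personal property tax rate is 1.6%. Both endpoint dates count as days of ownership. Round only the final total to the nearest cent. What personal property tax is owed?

Days held (2 May – 22 Sep 2018): 144 out of 365
Tax = £484,000 × 1.6% × 144/365 = £3,055.1671

£3,055.17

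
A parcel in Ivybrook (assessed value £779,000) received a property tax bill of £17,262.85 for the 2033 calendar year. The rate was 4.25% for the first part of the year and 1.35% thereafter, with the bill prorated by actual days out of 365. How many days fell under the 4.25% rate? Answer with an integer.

109 days

Let d = days at the first rate; then 365 − d days at the second rate.
£779,000 × [4.25%·d + 1.35%·(365−d)] / 365 = £17,262.85
Solving gives d = 109, so the new rate took effect on 20 April 2033.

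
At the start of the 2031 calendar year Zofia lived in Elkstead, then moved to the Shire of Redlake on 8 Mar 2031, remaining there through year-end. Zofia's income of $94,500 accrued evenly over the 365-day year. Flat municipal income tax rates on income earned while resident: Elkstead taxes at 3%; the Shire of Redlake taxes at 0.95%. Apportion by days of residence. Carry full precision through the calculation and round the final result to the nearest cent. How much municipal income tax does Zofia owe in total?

$1,248.05

Elkstead, 1 Jan – 7 Mar 2031: 66 days → $94,500 × 3% × 66/365 = $512.6301
The Shire of Redlake, 8 Mar – 31 Dec 2031: 299 days → $94,500 × 0.95% × 299/365 = $735.4171
Total = $1,248.0473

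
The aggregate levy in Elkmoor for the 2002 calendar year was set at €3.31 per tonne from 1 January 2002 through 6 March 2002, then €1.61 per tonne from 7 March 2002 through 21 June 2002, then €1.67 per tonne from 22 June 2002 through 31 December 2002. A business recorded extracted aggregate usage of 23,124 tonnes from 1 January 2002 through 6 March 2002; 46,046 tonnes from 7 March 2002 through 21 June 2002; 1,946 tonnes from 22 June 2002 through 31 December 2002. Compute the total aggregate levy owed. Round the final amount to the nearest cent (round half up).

1 January – 6 March 2002: 23,124 tonnes at €3.31/tonne → €76,540.44
7 March – 21 June 2002: 46,046 tonnes at €1.61/tonne → €74,134.06
22 June – 31 December 2002: 1,946 tonnes at €1.67/tonne → €3,249.82

€153,924.32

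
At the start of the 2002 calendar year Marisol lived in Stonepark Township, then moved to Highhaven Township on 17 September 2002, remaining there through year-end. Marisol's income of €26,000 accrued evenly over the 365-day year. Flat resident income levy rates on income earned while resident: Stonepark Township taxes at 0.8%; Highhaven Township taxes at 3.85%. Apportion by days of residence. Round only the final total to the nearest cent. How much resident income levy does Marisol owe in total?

€438.30

Stonepark Township, 1 January – 16 September 2002: 259 days → €26,000 × 0.8% × 259/365 = €147.5945
Highhaven Township, 17 September – 31 December 2002: 106 days → €26,000 × 3.85% × 106/365 = €290.7014
Total = €438.2959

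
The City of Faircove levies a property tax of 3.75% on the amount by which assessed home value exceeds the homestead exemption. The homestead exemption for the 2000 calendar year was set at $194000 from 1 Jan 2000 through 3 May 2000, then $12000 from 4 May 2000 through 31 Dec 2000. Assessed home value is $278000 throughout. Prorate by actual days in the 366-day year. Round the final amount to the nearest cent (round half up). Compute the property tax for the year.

1 Jan – 3 May 2000: 124 days, exemption $194000 → ($278000 − $194000) × 3.75% × 124/366 = $1067.2131
4 May – 31 Dec 2000: 242 days, exemption $12000 → ($278000 − $12000) × 3.75% × 242/366 = $6595.4918
Total = $7662.7049

$7662.70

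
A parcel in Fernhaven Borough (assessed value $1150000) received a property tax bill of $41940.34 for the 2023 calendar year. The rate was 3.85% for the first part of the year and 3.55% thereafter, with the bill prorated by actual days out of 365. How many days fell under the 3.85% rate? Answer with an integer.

Let d = days at the first rate; then 365 − d days at the second rate.
$1150000 × [3.85%·d + 3.55%·(365−d)] / 365 = $41940.34
Solving gives d = 118, so the new rate took effect on April 29, 2023.

118 days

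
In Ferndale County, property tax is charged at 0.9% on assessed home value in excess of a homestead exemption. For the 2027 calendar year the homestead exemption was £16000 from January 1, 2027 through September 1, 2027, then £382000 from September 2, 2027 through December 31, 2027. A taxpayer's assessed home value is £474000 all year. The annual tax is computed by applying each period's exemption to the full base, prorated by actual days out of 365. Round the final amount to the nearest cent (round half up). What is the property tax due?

£3030.02

January 1 – September 1, 2027: 244 days, exemption £16000 → (£474000 − £16000) × 0.9% × 244/365 = £2755.5288
September 2 – December 31, 2027: 121 days, exemption £382000 → (£474000 − £382000) × 0.9% × 121/365 = £274.4877
Total = £3030.0164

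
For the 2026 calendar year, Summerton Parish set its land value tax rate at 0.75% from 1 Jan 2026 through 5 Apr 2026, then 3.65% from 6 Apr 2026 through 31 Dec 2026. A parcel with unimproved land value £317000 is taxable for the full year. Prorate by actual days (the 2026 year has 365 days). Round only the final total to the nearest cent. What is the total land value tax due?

1 Jan – 5 Apr 2026: 95 days at 0.75% → £317000 × 0.75% × 95/365 = £618.8014
6 Apr – 31 Dec 2026: 270 days at 3.65% → £317000 × 3.65% × 270/365 = £8559.0000
Total = £9177.8014

£9177.80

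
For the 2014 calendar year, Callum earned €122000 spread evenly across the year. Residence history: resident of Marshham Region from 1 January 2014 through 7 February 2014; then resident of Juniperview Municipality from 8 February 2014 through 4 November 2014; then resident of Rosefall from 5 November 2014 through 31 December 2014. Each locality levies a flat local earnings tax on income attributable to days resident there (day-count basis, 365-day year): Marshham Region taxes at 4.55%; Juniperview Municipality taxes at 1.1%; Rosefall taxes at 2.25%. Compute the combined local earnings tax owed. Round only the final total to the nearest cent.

Marshham Region, 1 January – 7 February 2014: 38 days → €122000 × 4.55% × 38/365 = €577.9123
Juniperview Municipality, 8 February – 4 November 2014: 270 days → €122000 × 1.1% × 270/365 = €992.7123
Rosefall, 5 November – 31 December 2014: 57 days → €122000 × 2.25% × 57/365 = €428.6712
Total = €1999.2959

€1999.30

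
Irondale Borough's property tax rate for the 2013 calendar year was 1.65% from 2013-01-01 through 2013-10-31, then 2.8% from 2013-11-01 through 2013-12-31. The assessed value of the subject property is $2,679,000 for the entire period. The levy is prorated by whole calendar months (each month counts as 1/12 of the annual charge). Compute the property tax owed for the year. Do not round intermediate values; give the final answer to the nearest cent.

2013-01-01 to 2013-10-31: 10 months at 1.65% → $2,679,000 × 1.65% × 10/12 = $36,836.2500
2013-11-01 to 2013-12-31: 2 months at 2.8% → $2,679,000 × 2.8% × 2/12 = $12,502.0000
Total = $49,338.2500

$49,338.25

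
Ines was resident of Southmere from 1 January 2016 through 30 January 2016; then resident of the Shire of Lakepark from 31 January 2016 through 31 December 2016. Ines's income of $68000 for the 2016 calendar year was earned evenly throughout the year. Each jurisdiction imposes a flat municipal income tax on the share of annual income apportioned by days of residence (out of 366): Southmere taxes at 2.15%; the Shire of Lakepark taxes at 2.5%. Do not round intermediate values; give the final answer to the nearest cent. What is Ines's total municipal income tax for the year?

Southmere, 1 January – 30 January 2016: 30 days → $68000 × 2.15% × 30/366 = $119.8361
The Shire of Lakepark, 31 January – 31 December 2016: 336 days → $68000 × 2.5% × 336/366 = $1560.6557
Total = $1680.4918

$1680.49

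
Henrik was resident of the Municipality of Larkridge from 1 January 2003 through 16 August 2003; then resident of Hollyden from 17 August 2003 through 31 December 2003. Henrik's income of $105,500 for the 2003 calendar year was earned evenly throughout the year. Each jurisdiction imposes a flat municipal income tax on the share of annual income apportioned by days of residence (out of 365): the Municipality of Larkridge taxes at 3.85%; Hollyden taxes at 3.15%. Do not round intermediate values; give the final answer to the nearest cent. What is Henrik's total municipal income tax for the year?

$3,784.56

The Municipality of Larkridge, 1 January – 16 August 2003: 228 days → $105,500 × 3.85% × 228/365 = $2,537.2027
Hollyden, 17 August – 31 December 2003: 137 days → $105,500 × 3.15% × 137/365 = $1,247.3568
Total = $3,784.5596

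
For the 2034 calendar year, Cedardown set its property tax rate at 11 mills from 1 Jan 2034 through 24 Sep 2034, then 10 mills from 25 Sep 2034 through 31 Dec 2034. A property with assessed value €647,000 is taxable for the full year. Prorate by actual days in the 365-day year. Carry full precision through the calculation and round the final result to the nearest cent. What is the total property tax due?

1 Jan – 24 Sep 2034: 267 days at 11 mills → €647,000 × 1.1% × 267/365 = €5,206.1342
25 Sep – 31 Dec 2034: 98 days at 10 mills → €647,000 × 1% × 98/365 = €1,737.1507
Total = €6,943.2849

€6,943.28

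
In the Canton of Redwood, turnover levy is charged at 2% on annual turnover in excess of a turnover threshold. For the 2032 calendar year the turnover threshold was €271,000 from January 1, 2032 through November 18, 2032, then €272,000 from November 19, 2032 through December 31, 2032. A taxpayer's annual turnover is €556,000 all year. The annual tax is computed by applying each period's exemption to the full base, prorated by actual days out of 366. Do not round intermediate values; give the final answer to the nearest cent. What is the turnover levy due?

January 1 – November 18, 2032: 323 days, exemption €271,000 → (€556,000 − €271,000) × 2% × 323/366 = €5,030.3279
November 19 – December 31, 2032: 43 days, exemption €272,000 → (€556,000 − €272,000) × 2% × 43/366 = €667.3224
Total = €5,697.6503

€5,697.65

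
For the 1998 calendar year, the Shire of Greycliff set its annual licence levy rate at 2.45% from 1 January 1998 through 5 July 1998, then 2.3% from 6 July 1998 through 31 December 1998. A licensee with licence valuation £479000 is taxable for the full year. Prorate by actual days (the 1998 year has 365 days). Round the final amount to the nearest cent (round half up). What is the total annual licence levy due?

1 January – 5 July 1998: 186 days at 2.45% → £479000 × 2.45% × 186/365 = £5980.2822
6 July – 31 December 1998: 179 days at 2.3% → £479000 × 2.3% × 179/365 = £5402.8575
Total = £11383.1397

£11383.14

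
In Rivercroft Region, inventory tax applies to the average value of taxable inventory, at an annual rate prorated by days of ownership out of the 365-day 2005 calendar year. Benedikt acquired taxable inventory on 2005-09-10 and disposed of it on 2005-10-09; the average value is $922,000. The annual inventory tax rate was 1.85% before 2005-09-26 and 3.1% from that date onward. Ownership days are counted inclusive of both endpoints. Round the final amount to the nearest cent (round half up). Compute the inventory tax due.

$1,844.00

2005-09-10 to 2005-09-25: 16 days at 1.85% → $922,000 × 1.85% × 16/365 = $747.7041
2005-09-26 to 2005-10-09: 14 days at 3.1% → $922,000 × 3.1% × 14/365 = $1,096.2959
Total = $1,844.0000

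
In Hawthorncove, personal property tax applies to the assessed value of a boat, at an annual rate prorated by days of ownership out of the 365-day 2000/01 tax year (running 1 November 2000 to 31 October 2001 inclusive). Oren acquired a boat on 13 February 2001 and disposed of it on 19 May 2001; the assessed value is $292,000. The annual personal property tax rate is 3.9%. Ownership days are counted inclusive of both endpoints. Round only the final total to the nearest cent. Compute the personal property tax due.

$2,995.20

Days held (13 February – 19 May 2001): 96 out of 365
Tax = $292,000 × 3.9% × 96/365 = $2,995.2000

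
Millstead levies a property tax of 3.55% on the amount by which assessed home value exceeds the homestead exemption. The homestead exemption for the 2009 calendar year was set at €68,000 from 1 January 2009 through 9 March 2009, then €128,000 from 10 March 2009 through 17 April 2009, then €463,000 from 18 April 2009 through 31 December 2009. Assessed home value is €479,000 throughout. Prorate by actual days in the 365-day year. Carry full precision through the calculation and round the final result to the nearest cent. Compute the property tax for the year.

€4,451.12

1 January – 9 March 2009: 68 days, exemption €68,000 → (€479,000 − €68,000) × 3.55% × 68/365 = €2,718.2301
10 March – 17 April 2009: 39 days, exemption €128,000 → (€479,000 − €128,000) × 3.55% × 39/365 = €1,331.3959
18 April – 31 December 2009: 258 days, exemption €463,000 → (€479,000 − €463,000) × 3.55% × 258/365 = €401.4904
Total = €4,451.1164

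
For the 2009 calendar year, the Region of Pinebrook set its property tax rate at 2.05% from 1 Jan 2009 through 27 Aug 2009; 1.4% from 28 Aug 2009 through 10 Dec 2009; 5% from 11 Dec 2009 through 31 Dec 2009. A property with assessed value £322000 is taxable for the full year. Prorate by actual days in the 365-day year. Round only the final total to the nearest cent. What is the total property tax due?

1 Jan – 27 Aug 2009: 239 days at 2.05% → £322000 × 2.05% × 239/365 = £4322.2986
28 Aug – 10 Dec 2009: 105 days at 1.4% → £322000 × 1.4% × 105/365 = £1296.8219
11 Dec – 31 Dec 2009: 21 days at 5% → £322000 × 5% × 21/365 = £926.3014
Total = £6545.4219

£6545.42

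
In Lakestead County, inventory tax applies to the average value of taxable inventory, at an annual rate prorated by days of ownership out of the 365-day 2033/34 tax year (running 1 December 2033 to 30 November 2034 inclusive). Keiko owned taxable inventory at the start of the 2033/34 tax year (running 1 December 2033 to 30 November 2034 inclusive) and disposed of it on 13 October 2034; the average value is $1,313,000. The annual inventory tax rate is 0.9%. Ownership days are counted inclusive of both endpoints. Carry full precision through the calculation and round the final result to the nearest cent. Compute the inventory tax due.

$10,262.98

Days held (1 December 2033 – 13 October 2034): 317 out of 365
Tax = $1,313,000 × 0.9% × 317/365 = $10,262.9836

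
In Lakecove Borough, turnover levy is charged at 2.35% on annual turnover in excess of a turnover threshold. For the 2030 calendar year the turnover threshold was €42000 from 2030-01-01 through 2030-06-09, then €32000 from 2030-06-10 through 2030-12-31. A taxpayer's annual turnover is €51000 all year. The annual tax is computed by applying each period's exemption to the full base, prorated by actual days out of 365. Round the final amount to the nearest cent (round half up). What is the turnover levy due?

€343.49

2030-01-01 to 2030-06-09: 160 days, exemption €42000 → (€51000 − €42000) × 2.35% × 160/365 = €92.7123
2030-06-10 to 2030-12-31: 205 days, exemption €32000 → (€51000 − €32000) × 2.35% × 205/365 = €250.7740
Total = €343.4863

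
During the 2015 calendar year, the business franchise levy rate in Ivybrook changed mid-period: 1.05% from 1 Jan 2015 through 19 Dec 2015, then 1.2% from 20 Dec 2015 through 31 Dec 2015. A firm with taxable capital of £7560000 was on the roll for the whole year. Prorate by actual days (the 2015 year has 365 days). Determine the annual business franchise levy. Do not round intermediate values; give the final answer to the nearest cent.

1 Jan – 19 Dec 2015: 353 days at 1.05% → £7560000 × 1.05% × 353/365 = £76770.2466
20 Dec – 31 Dec 2015: 12 days at 1.2% → £7560000 × 1.2% × 12/365 = £2982.5753
Total = £79752.8219

£79752.82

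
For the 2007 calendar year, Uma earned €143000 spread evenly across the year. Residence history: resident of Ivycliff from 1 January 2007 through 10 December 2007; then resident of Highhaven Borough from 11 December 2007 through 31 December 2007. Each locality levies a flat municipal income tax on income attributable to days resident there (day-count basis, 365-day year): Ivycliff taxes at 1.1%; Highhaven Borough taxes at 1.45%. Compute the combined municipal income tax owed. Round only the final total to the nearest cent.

€1601.80

Ivycliff, 1 January – 10 December 2007: 344 days → €143000 × 1.1% × 344/365 = €1482.4986
Highhaven Borough, 11 December – 31 December 2007: 21 days → €143000 × 1.45% × 21/365 = €119.2973
Total = €1601.7959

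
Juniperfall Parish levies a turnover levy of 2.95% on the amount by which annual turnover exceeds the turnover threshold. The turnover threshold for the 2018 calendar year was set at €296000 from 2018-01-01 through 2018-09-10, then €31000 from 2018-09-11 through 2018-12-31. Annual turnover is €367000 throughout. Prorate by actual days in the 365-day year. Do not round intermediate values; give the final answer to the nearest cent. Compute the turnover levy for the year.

2018-01-01 to 2018-09-10: 253 days, exemption €296000 → (€367000 − €296000) × 2.95% × 253/365 = €1451.8041
2018-09-11 to 2018-12-31: 112 days, exemption €31000 → (€367000 − €31000) × 2.95% × 112/365 = €3041.4904
Total = €4493.2945

€4493.29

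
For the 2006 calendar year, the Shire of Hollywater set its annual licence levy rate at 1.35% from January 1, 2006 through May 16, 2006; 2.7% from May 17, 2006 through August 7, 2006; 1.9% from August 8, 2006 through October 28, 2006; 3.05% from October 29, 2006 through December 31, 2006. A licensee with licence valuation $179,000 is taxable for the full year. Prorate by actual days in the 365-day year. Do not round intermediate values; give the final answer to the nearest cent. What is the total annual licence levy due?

$3,720.75

January 1 – May 16, 2006: 136 days at 1.35% → $179,000 × 1.35% × 136/365 = $900.3945
May 17 – August 7, 2006: 83 days at 2.7% → $179,000 × 2.7% × 83/365 = $1,099.0110
August 8 – October 28, 2006: 82 days at 1.9% → $179,000 × 1.9% × 82/365 = $764.0603
October 29 – December 31, 2006: 64 days at 3.05% → $179,000 × 3.05% × 64/365 = $957.2822
Total = $3,720.7479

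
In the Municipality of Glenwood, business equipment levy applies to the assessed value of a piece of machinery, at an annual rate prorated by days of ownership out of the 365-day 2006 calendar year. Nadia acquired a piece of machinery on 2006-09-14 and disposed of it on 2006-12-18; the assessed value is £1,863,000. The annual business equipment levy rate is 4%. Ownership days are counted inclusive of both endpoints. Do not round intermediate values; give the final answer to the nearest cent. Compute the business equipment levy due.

Days held (2006-09-14 to 2006-12-18): 96 out of 365
Tax = £1,863,000 × 4% × 96/365 = £19,599.7808

£19,599.78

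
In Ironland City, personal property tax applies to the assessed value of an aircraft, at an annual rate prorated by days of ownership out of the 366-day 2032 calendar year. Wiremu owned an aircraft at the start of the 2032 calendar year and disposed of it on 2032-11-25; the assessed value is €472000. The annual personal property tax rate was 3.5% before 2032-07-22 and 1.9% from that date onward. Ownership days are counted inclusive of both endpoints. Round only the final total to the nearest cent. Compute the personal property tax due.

2032-01-01 to 2032-07-21: 203 days at 3.5% → €472000 × 3.5% × 203/366 = €9162.7322
2032-07-22 to 2032-11-25: 127 days at 1.9% → €472000 × 1.9% × 127/366 = €3111.8470
Total = €12274.5792

€12274.58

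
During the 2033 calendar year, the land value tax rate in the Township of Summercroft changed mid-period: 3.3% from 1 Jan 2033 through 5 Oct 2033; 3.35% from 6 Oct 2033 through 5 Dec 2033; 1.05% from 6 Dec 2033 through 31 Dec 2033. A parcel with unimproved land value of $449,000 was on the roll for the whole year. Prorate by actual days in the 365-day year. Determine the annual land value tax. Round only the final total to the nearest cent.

$14,134.89

1 Jan – 5 Oct 2033: 278 days at 3.3% → $449,000 × 3.3% × 278/365 = $11,285.2767
6 Oct – 5 Dec 2033: 61 days at 3.35% → $449,000 × 3.35% × 61/365 = $2,513.7849
6 Dec – 31 Dec 2033: 26 days at 1.05% → $449,000 × 1.05% × 26/365 = $335.8274
Total = $14,134.8890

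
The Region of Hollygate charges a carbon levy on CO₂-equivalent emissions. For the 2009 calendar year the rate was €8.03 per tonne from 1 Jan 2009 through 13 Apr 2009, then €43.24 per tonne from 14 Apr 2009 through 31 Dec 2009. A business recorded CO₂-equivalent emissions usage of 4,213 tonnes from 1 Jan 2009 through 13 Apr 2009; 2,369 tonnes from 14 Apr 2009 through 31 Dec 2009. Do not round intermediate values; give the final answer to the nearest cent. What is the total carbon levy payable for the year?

1 Jan – 13 Apr 2009: 4,213 tonnes at €8.03/tonne → €33,830.39
14 Apr – 31 Dec 2009: 2,369 tonnes at €43.24/tonne → €102,435.56

€136,265.95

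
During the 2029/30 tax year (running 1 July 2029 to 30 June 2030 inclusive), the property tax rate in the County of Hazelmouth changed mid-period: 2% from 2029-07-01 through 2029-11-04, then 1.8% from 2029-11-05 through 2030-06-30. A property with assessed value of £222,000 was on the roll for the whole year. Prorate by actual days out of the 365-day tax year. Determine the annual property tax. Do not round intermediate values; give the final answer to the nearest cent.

£4,150.49

2029-07-01 to 2029-11-04: 127 days at 2% → £222,000 × 2% × 127/365 = £1,544.8767
2029-11-05 to 2030-06-30: 238 days at 1.8% → £222,000 × 1.8% × 238/365 = £2,605.6110
Total = £4,150.4877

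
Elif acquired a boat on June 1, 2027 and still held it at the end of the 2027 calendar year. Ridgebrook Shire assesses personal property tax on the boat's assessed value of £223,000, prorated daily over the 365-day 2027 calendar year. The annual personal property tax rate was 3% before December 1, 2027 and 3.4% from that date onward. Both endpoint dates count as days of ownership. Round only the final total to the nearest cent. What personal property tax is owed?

June 1 – November 30, 2027: 183 days at 3% → £223,000 × 3% × 183/365 = £3,354.1644
December 1 – December 31, 2027: 31 days at 3.4% → £223,000 × 3.4% × 31/365 = £643.9507
Total = £3,998.1151

£3,998.12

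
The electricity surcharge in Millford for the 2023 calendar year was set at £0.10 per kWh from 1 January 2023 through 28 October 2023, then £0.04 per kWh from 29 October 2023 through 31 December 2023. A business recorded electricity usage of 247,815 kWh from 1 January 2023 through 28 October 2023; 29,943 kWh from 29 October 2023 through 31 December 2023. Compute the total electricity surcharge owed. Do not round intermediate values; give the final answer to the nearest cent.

£25,979.22

1 January – 28 October 2023: 247,815 kWh at £0.10/kWh → £24,781.50
29 October – 31 December 2023: 29,943 kWh at £0.04/kWh → £1,197.72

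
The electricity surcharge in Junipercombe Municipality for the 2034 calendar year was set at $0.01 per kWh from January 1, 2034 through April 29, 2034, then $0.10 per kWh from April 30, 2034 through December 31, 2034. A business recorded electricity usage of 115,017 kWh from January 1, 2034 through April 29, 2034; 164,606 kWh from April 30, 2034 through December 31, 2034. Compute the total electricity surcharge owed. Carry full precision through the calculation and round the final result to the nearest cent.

January 1 – April 29, 2034: 115,017 kWh at $0.01/kWh → $1,150.17
April 30 – December 31, 2034: 164,606 kWh at $0.10/kWh → $16,460.60

$17,610.77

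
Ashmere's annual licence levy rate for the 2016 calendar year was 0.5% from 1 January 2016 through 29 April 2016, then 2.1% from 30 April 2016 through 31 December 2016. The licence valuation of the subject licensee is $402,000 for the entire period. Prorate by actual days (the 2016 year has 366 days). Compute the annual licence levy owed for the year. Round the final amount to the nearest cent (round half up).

$6,333.15

1 January – 29 April 2016: 120 days at 0.5% → $402,000 × 0.5% × 120/366 = $659.0164
30 April – 31 December 2016: 246 days at 2.1% → $402,000 × 2.1% × 246/366 = $5,674.1311
Total = $6,333.1475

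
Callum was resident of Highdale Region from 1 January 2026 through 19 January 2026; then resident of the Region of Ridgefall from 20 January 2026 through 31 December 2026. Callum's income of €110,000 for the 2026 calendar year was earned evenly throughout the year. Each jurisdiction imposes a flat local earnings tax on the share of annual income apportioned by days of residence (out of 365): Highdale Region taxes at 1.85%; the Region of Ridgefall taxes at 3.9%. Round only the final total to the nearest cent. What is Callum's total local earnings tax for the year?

Highdale Region, 1 January – 19 January 2026: 19 days → €110,000 × 1.85% × 19/365 = €105.9315
The Region of Ridgefall, 20 January – 31 December 2026: 346 days → €110,000 × 3.9% × 346/365 = €4,066.6849
Total = €4,172.6164

€4,172.62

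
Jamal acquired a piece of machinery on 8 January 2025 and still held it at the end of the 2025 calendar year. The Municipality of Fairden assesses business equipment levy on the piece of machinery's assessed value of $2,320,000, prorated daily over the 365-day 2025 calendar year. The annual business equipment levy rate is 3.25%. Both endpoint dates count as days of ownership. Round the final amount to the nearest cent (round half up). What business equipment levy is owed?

Days held (8 January – 31 December 2025): 358 out of 365
Tax = $2,320,000 × 3.25% × 358/365 = $73,953.9726

$73,953.97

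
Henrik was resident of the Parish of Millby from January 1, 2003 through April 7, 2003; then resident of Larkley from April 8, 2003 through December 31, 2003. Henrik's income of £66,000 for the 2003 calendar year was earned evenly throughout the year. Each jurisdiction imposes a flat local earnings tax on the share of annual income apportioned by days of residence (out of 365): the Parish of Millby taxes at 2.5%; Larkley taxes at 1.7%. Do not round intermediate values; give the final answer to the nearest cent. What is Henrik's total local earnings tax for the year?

The Parish of Millby, January 1 – April 7, 2003: 97 days → £66,000 × 2.5% × 97/365 = £438.4932
Larkley, April 8 – December 31, 2003: 268 days → £66,000 × 1.7% × 268/365 = £823.8247
Total = £1,262.3178

£1,262.32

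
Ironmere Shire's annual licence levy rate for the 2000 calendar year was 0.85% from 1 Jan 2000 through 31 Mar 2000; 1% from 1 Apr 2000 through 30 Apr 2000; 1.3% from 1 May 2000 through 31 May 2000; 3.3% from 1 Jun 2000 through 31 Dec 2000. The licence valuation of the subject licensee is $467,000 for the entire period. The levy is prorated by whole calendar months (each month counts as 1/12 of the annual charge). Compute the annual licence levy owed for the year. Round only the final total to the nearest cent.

$10,877.21

1 Jan – 31 Mar 2000: 3 months at 0.85% → $467,000 × 0.85% × 3/12 = $992.3750
1 Apr – 30 Apr 2000: 1 month at 1% → $467,000 × 1% × 1/12 = $389.1667
1 May – 31 May 2000: 1 month at 1.3% → $467,000 × 1.3% × 1/12 = $505.9167
1 Jun – 31 Dec 2000: 7 months at 3.3% → $467,000 × 3.3% × 7/12 = $8,989.7500
Total = $10,877.2083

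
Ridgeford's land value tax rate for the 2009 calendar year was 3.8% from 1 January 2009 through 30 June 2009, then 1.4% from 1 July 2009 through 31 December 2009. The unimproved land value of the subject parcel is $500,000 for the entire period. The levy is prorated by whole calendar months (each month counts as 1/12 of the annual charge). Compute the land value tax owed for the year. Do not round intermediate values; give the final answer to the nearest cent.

1 January – 30 June 2009: 6 months at 3.8% → $500,000 × 3.8% × 6/12 = $9,500.0000
1 July – 31 December 2009: 6 months at 1.4% → $500,000 × 1.4% × 6/12 = $3,500.0000
Total = $13,000.0000

$13,000.00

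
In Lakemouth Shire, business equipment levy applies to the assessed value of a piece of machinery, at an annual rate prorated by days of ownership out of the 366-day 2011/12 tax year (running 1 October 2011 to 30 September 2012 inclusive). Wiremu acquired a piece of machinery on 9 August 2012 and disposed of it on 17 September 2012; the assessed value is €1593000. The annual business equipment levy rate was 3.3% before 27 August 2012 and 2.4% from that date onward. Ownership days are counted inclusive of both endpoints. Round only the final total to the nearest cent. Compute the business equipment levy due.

9 August – 26 August 2012: 18 days at 3.3% → €1593000 × 3.3% × 18/366 = €2585.3607
27 August – 17 September 2012: 22 days at 2.4% → €1593000 × 2.4% × 22/366 = €2298.0984
Total = €4883.4590

€4883.46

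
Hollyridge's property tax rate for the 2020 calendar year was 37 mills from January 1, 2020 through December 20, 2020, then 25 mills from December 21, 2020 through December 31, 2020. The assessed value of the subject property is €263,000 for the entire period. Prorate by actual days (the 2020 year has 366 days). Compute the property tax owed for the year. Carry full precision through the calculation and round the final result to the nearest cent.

January 1 – December 20, 2020: 355 days at 37 mills → €263,000 × 3.7% × 355/366 = €9,438.5383
December 21 – December 31, 2020: 11 days at 25 mills → €263,000 × 2.5% × 11/366 = €197.6093
Total = €9,636.1475

€9,636.15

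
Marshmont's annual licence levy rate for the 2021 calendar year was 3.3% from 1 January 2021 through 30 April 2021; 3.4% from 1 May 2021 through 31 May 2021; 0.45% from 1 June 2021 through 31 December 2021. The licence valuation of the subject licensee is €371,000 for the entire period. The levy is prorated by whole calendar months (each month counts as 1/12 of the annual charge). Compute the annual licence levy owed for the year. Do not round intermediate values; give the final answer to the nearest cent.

1 January – 30 April 2021: 4 months at 3.3% → €371,000 × 3.3% × 4/12 = €4,081.0000
1 May – 31 May 2021: 1 month at 3.4% → €371,000 × 3.4% × 1/12 = €1,051.1667
1 June – 31 December 2021: 7 months at 0.45% → €371,000 × 0.45% × 7/12 = €973.8750
Total = €6,106.0417

€6,106.04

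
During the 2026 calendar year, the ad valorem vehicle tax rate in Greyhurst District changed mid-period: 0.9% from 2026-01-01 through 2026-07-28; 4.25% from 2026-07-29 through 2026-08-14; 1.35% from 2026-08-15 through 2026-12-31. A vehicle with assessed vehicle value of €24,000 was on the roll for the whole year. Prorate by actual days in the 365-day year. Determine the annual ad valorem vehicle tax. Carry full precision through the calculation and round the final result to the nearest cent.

2026-01-01 to 2026-07-28: 209 days at 0.9% → €24,000 × 0.9% × 209/365 = €123.6822
2026-07-29 to 2026-08-14: 17 days at 4.25% → €24,000 × 4.25% × 17/365 = €47.5068
2026-08-15 to 2026-12-31: 139 days at 1.35% → €24,000 × 1.35% × 139/365 = €123.3863
Total = €294.5753

€294.58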